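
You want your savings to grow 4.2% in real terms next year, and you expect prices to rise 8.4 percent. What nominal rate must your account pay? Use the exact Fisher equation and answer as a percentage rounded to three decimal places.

(1 + i) = (1 + r)(1 + π) = 1.04200 × 1.08400 = 1.129528
i = 1.129528 − 1, so the required nominal rate is 12.953%.

12.953%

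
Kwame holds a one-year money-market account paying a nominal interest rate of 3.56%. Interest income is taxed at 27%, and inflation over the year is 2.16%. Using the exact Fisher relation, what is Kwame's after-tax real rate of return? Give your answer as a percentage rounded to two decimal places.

After-tax nominal return = 3.56% × (1 − 0.27) = 2.5988%.
1 + r = 1.025988 / 1.02160 = 1.004295
After-tax real rate = 1.004295 − 1 → 0.43%.

0.43%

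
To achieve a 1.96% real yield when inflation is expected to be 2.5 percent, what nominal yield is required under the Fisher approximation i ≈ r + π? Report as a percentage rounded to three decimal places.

4.460%

i ≈ r + π = 1.96% + 2.5% = 4.460%.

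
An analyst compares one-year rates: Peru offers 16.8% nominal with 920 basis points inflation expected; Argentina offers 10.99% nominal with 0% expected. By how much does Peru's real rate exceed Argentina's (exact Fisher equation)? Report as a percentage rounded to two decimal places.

-4.03%

Peru: (1 + 0.1680)/(1 + 0.0920) − 1 = 6.9597%
Argentina: (1 + 0.1099)/(1 + 0.0000) − 1 = 10.9900%
Differential = 6.9597% − 10.9900% = -4.0303% → -4.03%.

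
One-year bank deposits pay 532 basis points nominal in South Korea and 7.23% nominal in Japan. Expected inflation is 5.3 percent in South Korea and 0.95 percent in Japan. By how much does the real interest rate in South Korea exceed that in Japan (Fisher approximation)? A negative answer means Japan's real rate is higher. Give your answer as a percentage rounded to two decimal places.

-6.26%

South Korea: 5.32% − 5.3% = 0.020%
Japan: 7.23% − 0.95% = 6.280%
Differential = -6.260% → -6.26%.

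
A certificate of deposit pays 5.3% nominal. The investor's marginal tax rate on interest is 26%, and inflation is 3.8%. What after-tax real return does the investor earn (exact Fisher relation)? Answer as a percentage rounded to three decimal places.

After-tax nominal return = 5.3% × (1 − 0.26) = 3.9220%.
1 + r = 1.03922 / 1.03800 = 1.0011753
After-tax real rate = 1.0011753 − 1 → 0.118%.

0.118%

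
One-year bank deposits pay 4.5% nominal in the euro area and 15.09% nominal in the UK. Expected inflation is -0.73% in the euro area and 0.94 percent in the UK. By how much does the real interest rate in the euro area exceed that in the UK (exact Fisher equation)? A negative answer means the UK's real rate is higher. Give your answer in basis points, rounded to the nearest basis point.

-875 basis points

The euro area: (1 + 0.0450)/(1 − 0.0073) − 1 = 5.2685%
The UK: (1 + 0.1509)/(1 + 0.0094) − 1 = 14.0182%
Differential = 5.2685% − 14.0182% = -8.7498% → -875 basis points.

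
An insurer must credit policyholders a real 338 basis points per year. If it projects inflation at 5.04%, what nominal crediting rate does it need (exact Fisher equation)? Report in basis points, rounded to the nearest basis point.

(1 + i) = (1 + r)(1 + π) = 1.03380 × 1.05040 = 1.08590352
i = 1.08590352 − 1, so the required nominal rate is 859 basis points.

859 basis points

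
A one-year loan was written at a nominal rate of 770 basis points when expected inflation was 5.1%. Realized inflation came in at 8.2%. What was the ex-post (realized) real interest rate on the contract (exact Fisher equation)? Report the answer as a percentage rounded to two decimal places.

Ex-post: (1 + 0.0770)/(1 + 0.0820) − 1 = -0.4621%
So the realized real rate is -0.46%.

-0.46%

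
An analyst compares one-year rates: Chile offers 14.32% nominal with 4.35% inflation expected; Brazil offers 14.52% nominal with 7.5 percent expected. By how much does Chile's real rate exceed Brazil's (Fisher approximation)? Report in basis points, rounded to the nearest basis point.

Chile: 14.32% − 4.35% = 9.970%
Brazil: 14.52% − 7.5% = 7.020%
Differential = 2.950% → 295 basis points.

295 basis points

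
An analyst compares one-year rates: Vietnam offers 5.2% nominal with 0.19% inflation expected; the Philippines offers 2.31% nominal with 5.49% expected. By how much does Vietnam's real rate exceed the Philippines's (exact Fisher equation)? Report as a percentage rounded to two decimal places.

8.02%

Vietnam: (1 + 0.0520)/(1 + 0.0019) − 1 = 5.000499%
The Philippines: (1 + 0.0231)/(1 + 0.0549) − 1 = -3.014504%
Differential = 5.000499% − (-3.014504%) = 8.015003% → 8.02%.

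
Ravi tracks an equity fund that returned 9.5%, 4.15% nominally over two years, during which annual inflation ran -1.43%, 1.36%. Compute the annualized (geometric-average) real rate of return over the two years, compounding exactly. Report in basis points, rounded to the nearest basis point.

684 basis points

Nominal growth factor = 1.0950 × 1.0415 = 1.14044250
Price-level growth factor = 0.9857 × 1.0136 = 0.99910552
Real growth factor = 1.14044250 / 0.99910552 = 1.14146352
Annualized real rate = 1.14146352^(1/2) − 1 = 6.8393% → 684 basis points.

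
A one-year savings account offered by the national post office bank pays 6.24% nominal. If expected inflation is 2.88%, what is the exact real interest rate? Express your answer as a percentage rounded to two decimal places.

3.27%

By the Fisher identity, 1 + r = (1 + i)/(1 + π).
1 + r = 1.06240 / 1.02880 = 1.032659
r = 1.032659 − 1 = 3.2659%, i.e. 3.27%.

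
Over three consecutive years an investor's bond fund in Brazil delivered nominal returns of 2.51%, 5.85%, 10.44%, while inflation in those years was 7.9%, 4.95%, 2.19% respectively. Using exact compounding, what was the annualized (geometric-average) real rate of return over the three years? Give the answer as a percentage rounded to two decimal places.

1.17%

Nominal growth factor = 1.0251 × 1.0585 × 1.1044 = 1.19834949
Price-level growth factor = 1.0790 × 1.0495 × 1.0219 = 1.15721029
Real growth factor = 1.19834949 / 1.15721029 = 1.03555032
Annualized real rate = 1.03555032^(1/3) − 1 = 1.1712% → 1.17%.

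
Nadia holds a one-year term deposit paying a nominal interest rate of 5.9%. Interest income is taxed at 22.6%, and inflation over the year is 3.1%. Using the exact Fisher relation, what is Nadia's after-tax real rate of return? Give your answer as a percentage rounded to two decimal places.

1.42%

After-tax nominal return = 5.9% × (1 − 0.226) = 4.5666%.
1 + r = 1.045666 / 1.03100 = 1.014225
After-tax real rate = 1.014225 − 1 → 1.42%.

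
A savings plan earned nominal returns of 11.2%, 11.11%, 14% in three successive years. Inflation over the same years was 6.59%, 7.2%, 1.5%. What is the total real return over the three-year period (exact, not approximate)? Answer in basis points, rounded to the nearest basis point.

2145 basis points

Nominal growth factor = 1.1120 × 1.1111 × 1.1400 = 1.408519
Price-level growth factor = 1.0659 × 1.0720 × 1.0150 = 1.159784
Real growth factor = 1.408519 / 1.159784 = 1.214466
Total real return = 1.214466 − 1 → 2145 basis points.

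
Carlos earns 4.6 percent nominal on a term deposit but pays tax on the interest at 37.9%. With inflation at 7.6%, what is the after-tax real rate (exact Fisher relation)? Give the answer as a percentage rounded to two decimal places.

After-tax nominal return = 4.6% × (1 − 0.379) = 2.8566%.
1 + r = 1.028566 / 1.07600 = 0.955916
After-tax real rate = 0.955916 − 1 → -4.41%.

-4.41%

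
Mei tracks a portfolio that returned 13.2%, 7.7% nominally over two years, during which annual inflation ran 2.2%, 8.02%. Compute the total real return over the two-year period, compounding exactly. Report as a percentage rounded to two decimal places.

10.44%

Nominal growth factor = 1.1320 × 1.0770 = 1.219164
Price-level growth factor = 1.0220 × 1.0802 = 1.103964
Real growth factor = 1.219164 / 1.103964 = 1.104351
Total real return = 1.104351 − 1 → 10.44%.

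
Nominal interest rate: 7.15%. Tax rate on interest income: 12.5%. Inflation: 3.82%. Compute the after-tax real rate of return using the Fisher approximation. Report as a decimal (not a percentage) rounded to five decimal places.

0.02436

After-tax nominal return = 7.15% × (1 − 0.125) = 6.25625%.
r ≈ 6.25625% − 3.82% → 0.02436.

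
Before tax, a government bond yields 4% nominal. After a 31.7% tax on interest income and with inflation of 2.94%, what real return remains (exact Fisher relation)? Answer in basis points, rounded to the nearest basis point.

After-tax nominal return = 4% × (1 − 0.317) = 2.7320%.
1 + r = 1.02732 / 1.02940 = 0.997979
After-tax real rate = 0.997979 − 1 → -20 basis points.

-20 basis points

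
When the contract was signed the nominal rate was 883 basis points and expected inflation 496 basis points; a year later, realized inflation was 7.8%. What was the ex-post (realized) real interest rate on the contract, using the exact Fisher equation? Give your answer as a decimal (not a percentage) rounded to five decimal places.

0.00955

Ex-post: (1 + 0.0883)/(1 + 0.0780) − 1 = 0.95547%
So the realized real rate is 0.00955.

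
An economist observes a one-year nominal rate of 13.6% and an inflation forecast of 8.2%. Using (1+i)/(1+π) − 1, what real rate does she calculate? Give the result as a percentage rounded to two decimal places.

4.99%

1 + r = 1.13600 / 1.08200 = 1.049908
r = 1.049908 − 1 = 4.9908%, i.e. 4.99%.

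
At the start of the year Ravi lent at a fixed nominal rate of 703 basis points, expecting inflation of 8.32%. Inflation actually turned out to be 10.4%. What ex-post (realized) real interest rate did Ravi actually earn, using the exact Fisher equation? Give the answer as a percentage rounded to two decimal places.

Ex-post: (1 + 0.0703)/(1 + 0.1040) − 1 = -3.0525%
So the realized real rate is -3.05%.

-3.05%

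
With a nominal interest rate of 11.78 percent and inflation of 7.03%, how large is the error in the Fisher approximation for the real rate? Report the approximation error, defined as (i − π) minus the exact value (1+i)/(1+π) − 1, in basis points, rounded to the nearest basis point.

31 basis points

Approximate: r ≈ 11.780% − 7.030% = 4.7500%
Exact: (1 + 0.1178)/(1 + 0.0703) − 1 = 4.4380%
Error = 4.7500% − 4.4380% = 0.3120% → 31 basis points.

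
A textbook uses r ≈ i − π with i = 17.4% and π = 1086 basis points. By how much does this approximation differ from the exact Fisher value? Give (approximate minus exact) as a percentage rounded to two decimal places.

0.64%

Approximate: r ≈ 17.400% − 10.860% = 6.5400%
Exact: (1 + 0.1740)/(1 + 0.1086) − 1 = 5.8993%
Error = 6.5400% − 5.8993% = 0.6407% → 0.64%.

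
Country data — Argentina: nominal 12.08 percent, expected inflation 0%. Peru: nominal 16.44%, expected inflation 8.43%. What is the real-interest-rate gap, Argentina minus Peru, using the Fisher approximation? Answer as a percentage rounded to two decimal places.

4.07%

Argentina: 12.08% − 0% = 12.080%
Peru: 16.44% − 8.43% = 8.010%
Differential = 4.070% → 4.07%.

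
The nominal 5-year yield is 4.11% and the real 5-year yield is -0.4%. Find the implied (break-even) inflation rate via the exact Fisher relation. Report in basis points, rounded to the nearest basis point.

(1 + π) = (1 + i)/(1 + r) = 1.04110 / 0.99600 = 1.045281
Break-even inflation = 1.045281 − 1 → 453 basis points.

453 basis points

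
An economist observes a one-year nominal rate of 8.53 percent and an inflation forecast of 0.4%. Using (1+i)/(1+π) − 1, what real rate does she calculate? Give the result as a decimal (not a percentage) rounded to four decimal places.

0.0810

1 + r = 1.08530 / 1.00400 = 1.080976
r = 1.080976 − 1 = 8.0976%, i.e. 0.0810.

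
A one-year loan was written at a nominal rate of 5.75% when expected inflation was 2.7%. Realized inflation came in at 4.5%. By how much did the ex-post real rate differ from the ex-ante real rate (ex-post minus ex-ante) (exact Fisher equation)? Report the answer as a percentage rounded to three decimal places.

-1.774%

Ex-ante: (1 + 0.0575)/(1 + 0.0270) − 1 = 2.9698%
Ex-post: (1 + 0.0575)/(1 + 0.0450) − 1 = 1.1962%
Difference (ex-post − ex-ante) = -1.7736% → -1.774%.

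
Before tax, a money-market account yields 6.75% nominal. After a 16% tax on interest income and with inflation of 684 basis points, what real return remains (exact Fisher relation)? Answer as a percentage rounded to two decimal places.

After-tax nominal return = 6.75% × (1 − 0.16) = 5.6700%.
1 + r = 1.05670 / 1.06840 = 0.989049
After-tax real rate = 0.989049 − 1 → -1.10%.

-1.10%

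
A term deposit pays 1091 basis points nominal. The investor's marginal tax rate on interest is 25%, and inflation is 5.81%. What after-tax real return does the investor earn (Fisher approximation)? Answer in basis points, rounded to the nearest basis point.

237 basis points

After-tax nominal return = 10.91% × (1 − 0.25) = 8.1825%.
r ≈ 8.1825% − 5.81% → 237 basis points.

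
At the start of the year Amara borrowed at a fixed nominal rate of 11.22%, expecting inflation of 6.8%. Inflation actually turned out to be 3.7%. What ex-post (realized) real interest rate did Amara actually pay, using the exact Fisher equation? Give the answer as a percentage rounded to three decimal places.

7.252%

Ex-post: (1 + 0.1122)/(1 + 0.0370) − 1 = 7.2517%
So the realized real rate is 7.252%.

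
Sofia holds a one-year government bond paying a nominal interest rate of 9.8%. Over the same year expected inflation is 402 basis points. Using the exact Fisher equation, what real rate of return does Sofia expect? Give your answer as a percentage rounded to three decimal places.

5.557%

1 + r = 1.09800 / 1.04020 = 1.055566
r = 1.055566 − 1 = 5.5566%, i.e. 5.557%.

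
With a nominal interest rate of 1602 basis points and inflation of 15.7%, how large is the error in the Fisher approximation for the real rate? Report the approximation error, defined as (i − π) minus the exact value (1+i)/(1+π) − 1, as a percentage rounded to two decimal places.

Approximate: r ≈ 16.020% − 15.700% = 0.3200%
Exact: (1 + 0.1602)/(1 + 0.1570) − 1 = 0.2766%
Error = 0.3200% − 0.2766% = 0.0434% → 0.04%.

0.04%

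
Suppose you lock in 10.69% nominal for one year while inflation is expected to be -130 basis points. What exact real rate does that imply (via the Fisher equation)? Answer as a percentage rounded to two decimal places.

12.15%

By the Fisher equation, 1 + r = (1 + i)/(1 + π).
1 + r = 1.10690 / 0.98700 = 1.121479
r = 1.121479 − 1 = 12.1479%, i.e. 12.15%.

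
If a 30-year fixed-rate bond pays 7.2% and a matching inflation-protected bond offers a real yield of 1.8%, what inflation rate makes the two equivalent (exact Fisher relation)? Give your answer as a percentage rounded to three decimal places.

5.305%

(1 + π) = (1 + i)/(1 + r) = 1.07200 / 1.01800 = 1.0530452
Break-even inflation = 1.0530452 − 1 → 5.305%.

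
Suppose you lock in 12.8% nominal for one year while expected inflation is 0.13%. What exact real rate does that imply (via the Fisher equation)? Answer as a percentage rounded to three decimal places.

12.654%

1 + r = 1.12800 / 1.00130 = 1.126536
r = 1.126536 − 1 = 12.6536%, i.e. 12.654%.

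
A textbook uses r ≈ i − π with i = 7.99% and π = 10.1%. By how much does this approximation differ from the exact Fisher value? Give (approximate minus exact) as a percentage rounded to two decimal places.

Approximate: r ≈ 7.990% − 10.100% = -2.1100%
Exact: (1 + 0.0799)/(1 + 0.1010) − 1 = -1.9164%
Error = -2.1100% − (-1.9164%) = -0.1936% → -0.19%.

-0.19%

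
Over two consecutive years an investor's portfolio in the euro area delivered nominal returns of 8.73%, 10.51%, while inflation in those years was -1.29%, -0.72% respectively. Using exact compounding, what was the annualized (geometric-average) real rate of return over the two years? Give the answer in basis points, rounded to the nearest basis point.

1073 basis points

Nominal growth factor = 1.0873 × 1.1051 = 1.20157523
Price-level growth factor = 0.9871 × 0.9928 = 0.97999288
Real growth factor = 1.20157523 / 0.97999288 = 1.22610608
Annualized real rate = 1.22610608^(1/2) − 1 = 10.7297% → 1073 basis points.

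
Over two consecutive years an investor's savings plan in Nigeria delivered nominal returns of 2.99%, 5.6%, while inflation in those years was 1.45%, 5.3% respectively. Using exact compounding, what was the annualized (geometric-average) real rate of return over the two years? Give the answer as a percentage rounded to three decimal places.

Nominal growth factor = 1.0299 × 1.0560 = 1.08757440
Price-level growth factor = 1.0145 × 1.0530 = 1.06826850
Real growth factor = 1.08757440 / 1.06826850 = 1.01807214
Annualized real rate = 1.01807214^(1/2) − 1 = 0.8996% → 0.900%.

0.900%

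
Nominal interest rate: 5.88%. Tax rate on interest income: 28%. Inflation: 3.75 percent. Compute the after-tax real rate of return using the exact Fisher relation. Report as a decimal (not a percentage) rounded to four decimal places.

0.0047

After-tax nominal return = 5.88% × (1 − 0.28) = 4.2336%.
1 + r = 1.042336 / 1.03750 = 1.004661
After-tax real rate = 1.004661 − 1 → 0.0047.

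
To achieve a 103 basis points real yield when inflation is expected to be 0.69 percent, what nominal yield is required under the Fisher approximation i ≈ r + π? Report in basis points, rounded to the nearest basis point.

i ≈ r + π = 1.03% + 0.69% = 172 basis points.

172 basis points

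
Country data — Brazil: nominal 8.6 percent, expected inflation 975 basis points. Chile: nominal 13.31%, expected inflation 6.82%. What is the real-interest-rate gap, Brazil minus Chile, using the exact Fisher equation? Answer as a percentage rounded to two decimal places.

Brazil: (1 + 0.0860)/(1 + 0.0975) − 1 = -1.0478%
Chile: (1 + 0.1331)/(1 + 0.0682) − 1 = 6.0756%
Differential = -1.0478% − 6.0756% = -7.1235% → -7.12%.

-7.12%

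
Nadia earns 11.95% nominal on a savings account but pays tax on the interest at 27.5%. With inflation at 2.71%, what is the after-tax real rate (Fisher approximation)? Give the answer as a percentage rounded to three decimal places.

5.954%

After-tax nominal return = 11.95% × (1 − 0.275) = 8.66375%.
r ≈ 8.66375% − 2.71% → 5.954%.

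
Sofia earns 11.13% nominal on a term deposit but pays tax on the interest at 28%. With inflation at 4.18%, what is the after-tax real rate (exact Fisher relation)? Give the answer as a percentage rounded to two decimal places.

After-tax nominal return = 11.13% × (1 − 0.28) = 8.0136%.
1 + r = 1.080136 / 1.04180 = 1.036798
After-tax real rate = 1.036798 − 1 → 3.68%.

3.68%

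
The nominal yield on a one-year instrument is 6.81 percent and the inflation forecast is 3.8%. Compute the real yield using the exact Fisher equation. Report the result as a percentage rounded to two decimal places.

2.90%

By the Fisher identity, 1 + r = (1 + i)/(1 + π).
1 + r = 1.06810 / 1.03800 = 1.028998
r = 1.028998 − 1 = 2.8998%, i.e. 2.90%.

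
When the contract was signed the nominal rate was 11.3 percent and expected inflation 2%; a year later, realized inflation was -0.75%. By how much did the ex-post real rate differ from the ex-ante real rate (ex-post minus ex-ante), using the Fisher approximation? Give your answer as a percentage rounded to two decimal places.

2.75%

Ex-ante: 11.3% − 2% = 9.300%
Ex-post: 11.3% − (-0.75%) = 12.050%
Difference (ex-post − ex-ante) = 2.7500% → 2.75%.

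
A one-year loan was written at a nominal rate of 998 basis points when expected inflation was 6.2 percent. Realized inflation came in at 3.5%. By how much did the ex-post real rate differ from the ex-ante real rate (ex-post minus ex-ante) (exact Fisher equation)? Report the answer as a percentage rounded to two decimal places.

2.70%

Ex-ante: (1 + 0.0998)/(1 + 0.0620) − 1 = 3.5593%
Ex-post: (1 + 0.0998)/(1 + 0.0350) − 1 = 6.2609%
Difference (ex-post − ex-ante) = 2.7015% → 2.70%.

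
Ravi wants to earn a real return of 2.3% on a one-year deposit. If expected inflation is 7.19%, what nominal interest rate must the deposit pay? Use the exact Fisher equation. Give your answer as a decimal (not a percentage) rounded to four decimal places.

(1 + i) = (1 + r)(1 + π) = 1.02300 × 1.07190 = 1.0965537
i = 1.0965537 − 1, so the required nominal rate is 0.0966.

0.0966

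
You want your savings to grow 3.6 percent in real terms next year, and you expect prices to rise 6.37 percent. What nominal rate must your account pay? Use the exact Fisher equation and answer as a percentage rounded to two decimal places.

(1 + i) = (1 + r)(1 + π) = 1.03600 × 1.06370 = 1.1019932
i = 1.1019932 − 1, so the required nominal rate is 10.20%.

10.20%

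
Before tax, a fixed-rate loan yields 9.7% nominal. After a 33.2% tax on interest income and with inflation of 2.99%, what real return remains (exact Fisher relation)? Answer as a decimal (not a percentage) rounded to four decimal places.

After-tax nominal return = 9.7% × (1 − 0.332) = 6.4796%.
1 + r = 1.064796 / 1.02990 = 1.033883
After-tax real rate = 1.033883 − 1 → 0.0339.

0.0339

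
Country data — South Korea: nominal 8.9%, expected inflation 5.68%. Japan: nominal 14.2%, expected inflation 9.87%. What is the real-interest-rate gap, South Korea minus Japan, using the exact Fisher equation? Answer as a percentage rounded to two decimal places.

South Korea: (1 + 0.0890)/(1 + 0.0568) − 1 = 3.0469%
Japan: (1 + 0.1420)/(1 + 0.0987) − 1 = 3.9410%
Differential = 3.0469% − 3.9410% = -0.8941% → -0.89%.

-0.89%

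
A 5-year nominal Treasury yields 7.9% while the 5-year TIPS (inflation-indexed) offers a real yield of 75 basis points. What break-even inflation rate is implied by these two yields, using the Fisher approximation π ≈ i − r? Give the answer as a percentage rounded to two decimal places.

π ≈ i − r = 7.9% − 0.75% → 7.15%.

7.15%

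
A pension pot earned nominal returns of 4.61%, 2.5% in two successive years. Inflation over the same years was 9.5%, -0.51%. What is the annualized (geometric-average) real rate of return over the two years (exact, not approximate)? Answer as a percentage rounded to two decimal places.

Compound the nominal returns: 1.0461 × 1.0250 = 1.07225250.
Compound inflation: 1.0950 × 0.9949 = 1.08941550.
Deflate: 1.07225250 / 1.08941550 = 0.98424568.
Annualized real rate = 0.98424568^(1/2) − 1 = -0.7908% → -0.79%.

-0.79%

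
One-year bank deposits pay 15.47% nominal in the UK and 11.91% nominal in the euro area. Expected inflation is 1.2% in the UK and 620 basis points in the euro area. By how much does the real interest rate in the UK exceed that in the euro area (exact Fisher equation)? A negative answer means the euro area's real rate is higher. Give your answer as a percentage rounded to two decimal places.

8.72%

The UK: (1 + 0.1547)/(1 + 0.0120) − 1 = 14.1008%
The euro area: (1 + 0.1191)/(1 + 0.0620) − 1 = 5.3766%
Differential = 14.1008% − 5.3766% = 8.7241% → 8.72%.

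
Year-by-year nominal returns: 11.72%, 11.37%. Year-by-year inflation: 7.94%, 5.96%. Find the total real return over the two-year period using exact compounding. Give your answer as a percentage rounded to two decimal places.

Nominal growth factor = 1.1172 × 1.1137 = 1.244226
Price-level growth factor = 1.0794 × 1.0596 = 1.143732
Real growth factor = 1.244226 / 1.143732 = 1.087864
Total real return = 1.087864 − 1 → 8.79%.

8.79%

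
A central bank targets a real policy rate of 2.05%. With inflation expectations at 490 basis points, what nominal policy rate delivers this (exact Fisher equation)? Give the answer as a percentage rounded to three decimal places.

7.050%

(1 + i) = (1 + r)(1 + π) = 1.02050 × 1.04900 = 1.0705045
i = 1.0705045 − 1, so the required nominal rate is 7.050%.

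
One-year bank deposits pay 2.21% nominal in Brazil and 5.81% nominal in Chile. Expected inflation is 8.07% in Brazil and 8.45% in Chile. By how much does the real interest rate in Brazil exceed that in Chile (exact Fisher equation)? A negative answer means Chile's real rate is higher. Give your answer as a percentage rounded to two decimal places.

Brazil: (1 + 0.0221)/(1 + 0.0807) − 1 = -5.4224%
Chile: (1 + 0.0581)/(1 + 0.0845) − 1 = -2.4343%
Differential = -5.4224% − (-2.4343%) = -2.9881% → -2.99%.

-2.99%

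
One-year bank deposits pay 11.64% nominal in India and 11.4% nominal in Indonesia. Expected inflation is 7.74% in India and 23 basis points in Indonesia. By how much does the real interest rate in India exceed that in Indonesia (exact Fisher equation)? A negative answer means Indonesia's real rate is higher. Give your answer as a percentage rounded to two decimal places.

India: (1 + 0.1164)/(1 + 0.0774) − 1 = 3.6198%
Indonesia: (1 + 0.1140)/(1 + 0.0023) − 1 = 11.1444%
Differential = 3.6198% − 11.1444% = -7.5245% → -7.52%.

-7.52%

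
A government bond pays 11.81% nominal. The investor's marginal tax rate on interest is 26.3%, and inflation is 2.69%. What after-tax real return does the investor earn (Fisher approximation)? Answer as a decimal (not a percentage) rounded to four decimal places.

After-tax nominal return = 11.81% × (1 − 0.263) = 8.70397%.
r ≈ 8.70397% − 2.69% → 0.0601.

0.0601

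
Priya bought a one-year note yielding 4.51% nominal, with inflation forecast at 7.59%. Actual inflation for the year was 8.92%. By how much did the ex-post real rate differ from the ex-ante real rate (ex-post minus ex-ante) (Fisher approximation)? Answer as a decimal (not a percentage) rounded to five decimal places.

Ex-ante: 4.51% − 7.59% = -3.080%
Ex-post: 4.51% − 8.92% = -4.410%
Difference (ex-post − ex-ante) = -1.3300% → -0.01330.

-0.01330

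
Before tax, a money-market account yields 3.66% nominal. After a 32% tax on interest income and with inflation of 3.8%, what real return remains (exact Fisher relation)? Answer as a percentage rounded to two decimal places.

After-tax nominal return = 3.66% × (1 − 0.32) = 2.4888%.
1 + r = 1.024888 / 1.03800 = 0.987368
After-tax real rate = 0.987368 − 1 → -1.26%.

-1.26%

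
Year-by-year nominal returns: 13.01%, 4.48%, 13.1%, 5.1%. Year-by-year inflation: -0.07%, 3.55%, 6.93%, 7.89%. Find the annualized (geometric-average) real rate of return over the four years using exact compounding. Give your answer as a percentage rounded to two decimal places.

4.13%

Nominal growth factor = 1.1301 × 1.0448 × 1.1310 × 1.0510 = 1.40350951
Price-level growth factor = 0.9993 × 1.0355 × 1.0693 × 1.0789 = 1.19378674
Real growth factor = 1.40350951 / 1.19378674 = 1.17567859
Annualized real rate = 1.17567859^(1/4) − 1 = 4.1291% → 4.13%.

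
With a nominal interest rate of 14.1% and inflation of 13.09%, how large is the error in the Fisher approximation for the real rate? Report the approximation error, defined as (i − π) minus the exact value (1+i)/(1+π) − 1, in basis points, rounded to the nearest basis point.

Approximate: r ≈ 14.100% − 13.090% = 1.0100%
Exact: (1 + 0.1410)/(1 + 0.1309) − 1 = 0.8931%
Error = 1.0100% − 0.8931% = 0.1169% → 12 basis points.

12 basis points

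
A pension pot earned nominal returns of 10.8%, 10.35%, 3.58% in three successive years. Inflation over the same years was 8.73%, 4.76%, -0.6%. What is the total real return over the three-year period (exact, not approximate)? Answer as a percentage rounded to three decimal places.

Nominal growth factor = 1.1080 × 1.1035 × 1.0358 = 1.266450
Price-level growth factor = 1.0873 × 1.0476 × 0.9940 = 1.132221
Real growth factor = 1.266450 / 1.132221 = 1.118553
Total real return = 1.118553 − 1 → 11.855%.

11.855%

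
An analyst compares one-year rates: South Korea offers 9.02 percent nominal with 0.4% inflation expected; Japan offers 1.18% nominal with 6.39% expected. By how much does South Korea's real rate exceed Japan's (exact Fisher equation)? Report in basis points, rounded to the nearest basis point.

1348 basis points

South Korea: (1 + 0.0902)/(1 + 0.0040) − 1 = 8.5857%
Japan: (1 + 0.0118)/(1 + 0.0639) − 1 = -4.8971%
Differential = 8.5857% − (-4.8971%) = 13.4827% → 1348 basis points.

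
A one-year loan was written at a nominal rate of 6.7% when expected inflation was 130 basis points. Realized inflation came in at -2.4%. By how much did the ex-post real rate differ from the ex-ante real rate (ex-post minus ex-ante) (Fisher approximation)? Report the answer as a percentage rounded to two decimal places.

Ex-ante: 6.7% − 1.3% = 5.400%
Ex-post: 6.7% − (-2.4%) = 9.100%
Difference (ex-post − ex-ante) = 3.7000% → 3.70%.

3.70%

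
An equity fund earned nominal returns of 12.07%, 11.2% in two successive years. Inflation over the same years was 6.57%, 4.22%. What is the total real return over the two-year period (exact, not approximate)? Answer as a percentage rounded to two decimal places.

12.20%

Compound the nominal returns: 1.1207 × 1.1120 = 1.246218.
Compound inflation: 1.0657 × 1.0422 = 1.110673.
Deflate: 1.246218 / 1.110673 = 1.122039.
Total real return = 1.122039 − 1 → 12.20%.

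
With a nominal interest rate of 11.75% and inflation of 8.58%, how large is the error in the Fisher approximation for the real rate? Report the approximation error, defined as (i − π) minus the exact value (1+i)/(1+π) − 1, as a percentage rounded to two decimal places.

Approximate: r ≈ 11.750% − 8.580% = 3.1700%
Exact: (1 + 0.1175)/(1 + 0.0858) − 1 = 2.9195%
Error = 3.1700% − 2.9195% = 0.2505% → 0.25%.

0.25%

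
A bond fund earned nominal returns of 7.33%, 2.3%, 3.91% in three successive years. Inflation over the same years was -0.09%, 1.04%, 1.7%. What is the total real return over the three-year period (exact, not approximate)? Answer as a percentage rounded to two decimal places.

Nominal growth factor = 1.0733 × 1.0230 × 1.0391 = 1.140917
Price-level growth factor = 0.9991 × 1.0104 × 1.0170 = 1.026652
Real growth factor = 1.140917 / 1.026652 = 1.111299
Total real return = 1.111299 − 1 → 11.13%.

11.13%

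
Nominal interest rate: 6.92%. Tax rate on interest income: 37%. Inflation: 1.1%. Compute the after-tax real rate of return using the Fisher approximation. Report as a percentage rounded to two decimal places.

After-tax nominal return = 6.92% × (1 − 0.37) = 4.3596%.
r ≈ 4.3596% − 1.1% → 3.26%.

3.26%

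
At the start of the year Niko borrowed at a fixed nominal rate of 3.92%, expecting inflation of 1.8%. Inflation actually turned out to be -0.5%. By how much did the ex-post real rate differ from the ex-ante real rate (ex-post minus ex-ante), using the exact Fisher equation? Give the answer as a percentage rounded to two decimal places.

Ex-ante: (1 + 0.0392)/(1 + 0.0180) − 1 = 2.0825%
Ex-post: (1 + 0.0392)/(1 − 0.0050) − 1 = 4.4422%
Difference (ex-post − ex-ante) = 2.3597% → 2.36%.

2.36%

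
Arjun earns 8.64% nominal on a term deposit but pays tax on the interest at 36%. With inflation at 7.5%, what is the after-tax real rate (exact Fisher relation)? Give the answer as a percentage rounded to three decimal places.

-1.833%

After-tax nominal return = 8.64% × (1 − 0.36) = 5.5296%.
1 + r = 1.055296 / 1.07500 = 0.981671
After-tax real rate = 0.981671 − 1 → -1.833%.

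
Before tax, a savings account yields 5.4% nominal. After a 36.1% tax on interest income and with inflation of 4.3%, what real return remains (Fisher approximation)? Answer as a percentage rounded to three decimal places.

After-tax nominal return = 5.4% × (1 − 0.361) = 3.4506%.
r ≈ 3.4506% − 4.3% → -0.849%.

-0.849%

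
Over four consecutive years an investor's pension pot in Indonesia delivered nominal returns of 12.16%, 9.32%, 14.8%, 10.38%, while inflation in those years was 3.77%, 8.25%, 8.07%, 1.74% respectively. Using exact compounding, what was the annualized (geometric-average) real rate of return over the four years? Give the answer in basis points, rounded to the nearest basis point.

591 basis points

Compound the nominal returns: 1.1216 × 1.0932 × 1.1480 × 1.1038 = 1.55370979.
Compound inflation: 1.0377 × 1.0825 × 1.0807 × 1.0174 = 1.23508432.
Deflate: 1.55370979 / 1.23508432 = 1.25797872.
Annualized real rate = 1.25797872^(1/4) − 1 = 5.9055% → 591 basis points.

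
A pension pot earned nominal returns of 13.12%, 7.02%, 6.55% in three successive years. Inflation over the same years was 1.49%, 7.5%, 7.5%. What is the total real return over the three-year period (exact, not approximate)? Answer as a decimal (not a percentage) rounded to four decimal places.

0.0998

Nominal growth factor = 1.1312 × 1.0702 × 1.0655 = 1.289905
Price-level growth factor = 1.0149 × 1.0750 × 1.0750 = 1.172844
Real growth factor = 1.289905 / 1.172844 = 1.099810
Total real return = 1.099810 − 1 → 0.0998.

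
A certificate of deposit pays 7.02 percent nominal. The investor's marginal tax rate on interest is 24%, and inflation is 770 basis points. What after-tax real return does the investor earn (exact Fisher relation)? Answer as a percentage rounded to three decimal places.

After-tax nominal return = 7.02% × (1 − 0.24) = 5.3352%.
1 + r = 1.053352 / 1.07700 = 0.978043
After-tax real rate = 0.978043 − 1 → -2.196%.

-2.196%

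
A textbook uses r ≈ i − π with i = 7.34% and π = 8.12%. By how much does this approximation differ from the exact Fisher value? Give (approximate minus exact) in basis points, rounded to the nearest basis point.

-6 basis points

Approximate: r ≈ 7.340% − 8.120% = -0.7800%
Exact: (1 + 0.0734)/(1 + 0.0812) − 1 = -0.7214%
Error = -0.7800% − (-0.7214%) = -0.0586% → -6 basis points.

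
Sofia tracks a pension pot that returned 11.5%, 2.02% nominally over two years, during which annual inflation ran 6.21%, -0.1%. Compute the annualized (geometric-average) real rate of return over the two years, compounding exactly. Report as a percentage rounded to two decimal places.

Nominal growth factor = 1.1150 × 1.0202 = 1.13752300
Price-level growth factor = 1.0621 × 0.9990 = 1.06103790
Real growth factor = 1.13752300 / 1.06103790 = 1.07208517
Annualized real rate = 1.07208517^(1/2) − 1 = 3.5415% → 3.54%.

3.54%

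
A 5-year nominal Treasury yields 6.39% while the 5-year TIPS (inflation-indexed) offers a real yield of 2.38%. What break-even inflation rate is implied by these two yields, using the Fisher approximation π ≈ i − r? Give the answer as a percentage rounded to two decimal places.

π ≈ i − r = 6.39% − 2.38% → 4.01%.

4.01%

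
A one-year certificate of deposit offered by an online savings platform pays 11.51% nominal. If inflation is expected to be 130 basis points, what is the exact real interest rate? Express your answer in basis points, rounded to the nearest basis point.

1008 basis points

By the Fisher relation, 1 + r = (1 + i)/(1 + π).
1 + r = 1.11510 / 1.01300 = 1.100790
r = 1.100790 − 1 = 10.0790%, i.e. 1008 basis points.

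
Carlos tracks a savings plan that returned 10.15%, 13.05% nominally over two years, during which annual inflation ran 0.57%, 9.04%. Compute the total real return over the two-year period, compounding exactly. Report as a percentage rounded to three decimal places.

13.554%

Nominal growth factor = 1.1015 × 1.1305 = 1.245246
Price-level growth factor = 1.0057 × 1.0904 = 1.096615
Real growth factor = 1.245246 / 1.096615 = 1.135536
Total real return = 1.135536 − 1 → 13.554%.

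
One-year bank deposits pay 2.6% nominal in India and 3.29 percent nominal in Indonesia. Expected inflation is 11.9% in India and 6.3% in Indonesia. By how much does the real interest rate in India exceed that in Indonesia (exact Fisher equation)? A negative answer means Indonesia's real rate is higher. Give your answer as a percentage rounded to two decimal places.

-5.48%

India: (1 + 0.0260)/(1 + 0.1190) − 1 = -8.3110%
Indonesia: (1 + 0.0329)/(1 + 0.0630) − 1 = -2.8316%
Differential = -8.3110% − (-2.8316%) = -5.4794% → -5.48%.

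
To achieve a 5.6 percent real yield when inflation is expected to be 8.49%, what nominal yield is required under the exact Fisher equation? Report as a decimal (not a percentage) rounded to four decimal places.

0.1457

(1 + i) = (1 + r)(1 + π) = 1.05600 × 1.08490 = 1.1456544
i = 1.1456544 − 1, so the required nominal rate is 0.1457.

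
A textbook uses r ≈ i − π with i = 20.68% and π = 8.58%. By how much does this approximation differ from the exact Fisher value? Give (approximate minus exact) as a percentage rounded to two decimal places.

Approximate: r ≈ 20.680% − 8.580% = 12.1000%
Exact: (1 + 0.2068)/(1 + 0.0858) − 1 = 11.1439%
Error = 12.1000% − 11.1439% = 0.9561% → 0.96%.

0.96%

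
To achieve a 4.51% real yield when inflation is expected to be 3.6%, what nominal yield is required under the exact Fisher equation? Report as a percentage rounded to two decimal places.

(1 + i) = (1 + r)(1 + π) = 1.04510 × 1.03600 = 1.0827236
i = 1.0827236 − 1, so the required nominal rate is 8.27%.

8.27%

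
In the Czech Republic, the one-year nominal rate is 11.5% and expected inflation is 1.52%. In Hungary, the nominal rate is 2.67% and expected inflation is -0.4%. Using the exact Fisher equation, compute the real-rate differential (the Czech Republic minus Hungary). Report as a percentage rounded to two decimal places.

6.75%

The Czech Republic: (1 + 0.1150)/(1 + 0.0152) − 1 = 9.8306%
Hungary: (1 + 0.0267)/(1 − 0.0040) − 1 = 3.0823%
Differential = 9.8306% − 3.0823% = 6.7482% → 6.75%.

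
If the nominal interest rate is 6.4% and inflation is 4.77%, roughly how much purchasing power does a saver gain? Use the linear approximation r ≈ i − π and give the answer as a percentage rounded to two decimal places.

r ≈ i − π = 6.4% − 4.77% = 1.63%.

1.63%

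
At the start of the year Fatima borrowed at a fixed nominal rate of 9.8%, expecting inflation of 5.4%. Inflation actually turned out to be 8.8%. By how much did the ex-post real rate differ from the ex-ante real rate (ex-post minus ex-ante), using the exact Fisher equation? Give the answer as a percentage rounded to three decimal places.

-3.255%

Ex-ante: (1 + 0.0980)/(1 + 0.0540) − 1 = 4.17457%
Ex-post: (1 + 0.0980)/(1 + 0.0880) − 1 = 0.91912%
Difference (ex-post − ex-ante) = -3.25546% → -3.255%.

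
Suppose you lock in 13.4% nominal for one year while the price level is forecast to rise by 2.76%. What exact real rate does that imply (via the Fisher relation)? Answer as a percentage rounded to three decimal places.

1 + r = 1.13400 / 1.02760 = 1.103542
r = 1.103542 − 1 = 10.3542%, i.e. 10.354%.

10.354%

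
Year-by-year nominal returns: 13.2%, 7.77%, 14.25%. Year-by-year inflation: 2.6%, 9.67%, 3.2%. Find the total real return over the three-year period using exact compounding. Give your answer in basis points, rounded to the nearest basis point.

Nominal growth factor = 1.1320 × 1.0777 × 1.1425 = 1.393800
Price-level growth factor = 1.0260 × 1.0967 × 1.0320 = 1.161221
Real growth factor = 1.393800 / 1.161221 = 1.200288
Total real return = 1.200288 − 1 → 2003 basis points.

2003 basis points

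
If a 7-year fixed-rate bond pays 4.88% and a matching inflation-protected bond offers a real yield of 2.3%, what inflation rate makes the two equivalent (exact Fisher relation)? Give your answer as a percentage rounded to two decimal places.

(1 + π) = (1 + i)/(1 + r) = 1.04880 / 1.02300 = 1.025220
Break-even inflation = 1.025220 − 1 → 2.52%.

2.52%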